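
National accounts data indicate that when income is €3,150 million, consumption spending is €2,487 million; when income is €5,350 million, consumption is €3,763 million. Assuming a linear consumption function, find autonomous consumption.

a = 660

MPC = ΔC/ΔY = (3763 − 2487)/(5350 − 3150) = 1276/2200 = 0.58
a = C − MPC·Y = 2487 − 0.58(3150) = 2487 − 1827 = 660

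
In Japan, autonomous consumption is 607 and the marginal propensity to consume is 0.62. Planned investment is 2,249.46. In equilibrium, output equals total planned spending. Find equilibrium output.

Y = C + I = 607 + 0.62Y + 2249.46
Y − 0.62Y = 2856.46
0.38Y = 2856.46, so Y = 2856.46/0.38 = 7517

Y = 7517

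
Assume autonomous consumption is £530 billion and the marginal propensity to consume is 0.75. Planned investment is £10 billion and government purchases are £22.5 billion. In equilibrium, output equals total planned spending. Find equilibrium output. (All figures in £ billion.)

Y = C + I + G = 530 + 0.75Y + 10 + 22.5
Y − 0.75Y = 562.5
0.25Y = 562.5, so Y = 562.5/0.25 = 2250

Y = 2250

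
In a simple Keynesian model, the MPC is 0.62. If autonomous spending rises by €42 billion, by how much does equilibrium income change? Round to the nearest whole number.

The multiplier is 1/(1 − MPC) = 1/0.38.
ΔY = 42/0.38 = 110.53 ≈ 111

ΔY ≈ 111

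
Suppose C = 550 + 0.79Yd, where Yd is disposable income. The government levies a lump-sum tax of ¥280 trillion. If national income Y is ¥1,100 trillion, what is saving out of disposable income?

Yd = Y − T = 1100 − 280 = 820
C = 550 + 0.79(820) = 550 + 647.8 = 1197.8
S = Yd − C = 820 − 1197.8 = -377.8

S = -377.8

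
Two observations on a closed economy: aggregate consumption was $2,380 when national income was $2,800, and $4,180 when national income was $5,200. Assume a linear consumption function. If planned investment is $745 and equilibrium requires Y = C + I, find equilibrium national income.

Y = 4100

MPC = (4180 − 2380)/(5200 − 2800) = 1800/2400 = 0.75
a = 2380 − 0.75(2800) = 280
Equilibrium: Y = 280 + 0.75Y + 745
0.25Y = 1025, so Y = 1025/0.25 = 4100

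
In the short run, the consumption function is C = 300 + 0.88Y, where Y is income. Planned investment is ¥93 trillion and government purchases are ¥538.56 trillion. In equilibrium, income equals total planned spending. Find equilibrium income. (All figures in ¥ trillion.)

Y = C + I + G = 300 + 0.88Y + 93 + 538.56
Y − 0.88Y = 931.56
0.12Y = 931.56, so Y = 931.56/0.12 = 7763

Y = 7763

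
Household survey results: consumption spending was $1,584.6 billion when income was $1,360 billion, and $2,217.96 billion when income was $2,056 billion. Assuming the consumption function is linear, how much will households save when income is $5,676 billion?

S = 163.84

MPC = (2217.96 − 1584.6)/(2056 − 1360) = 633.36/696 = 0.91
a = 1584.6 − 0.91(1360) = 1584.6 − 1237.6 = 347
C = 347 + 0.91(5676) = 5512.16
S = 5676 − 5512.16 = 163.84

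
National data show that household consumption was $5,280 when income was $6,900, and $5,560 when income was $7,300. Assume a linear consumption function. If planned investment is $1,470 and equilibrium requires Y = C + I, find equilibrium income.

MPC = (5560 − 5280)/(7300 − 6900) = 280/400 = 0.7
a = 5280 − 0.7(6900) = 450
Equilibrium: Y = 450 + 0.7Y + 1470
0.3Y = 1920, so Y = 1920/0.3 = 6400

Y = 6400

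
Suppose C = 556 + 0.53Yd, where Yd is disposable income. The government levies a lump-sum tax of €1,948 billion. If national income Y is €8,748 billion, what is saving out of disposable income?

Yd = Y − T = 8748 − 1948 = 6800
C = 556 + 0.53(6800) = 556 + 3604 = 4160
S = Yd − C = 6800 − 4160 = 2640

S = 2640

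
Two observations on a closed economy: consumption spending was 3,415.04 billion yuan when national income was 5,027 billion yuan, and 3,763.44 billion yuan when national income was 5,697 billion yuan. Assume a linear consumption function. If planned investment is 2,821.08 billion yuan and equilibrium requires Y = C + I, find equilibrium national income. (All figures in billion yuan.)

Y = 7546

MPC = (3763.44 − 3415.04)/(5697 − 5027) = 348.4/670 = 0.52
a = 3415.04 − 0.52(5027) = 801
Equilibrium: Y = 801 + 0.52Y + 2821.08
0.48Y = 3622.08, so Y = 3622.08/0.48 = 7546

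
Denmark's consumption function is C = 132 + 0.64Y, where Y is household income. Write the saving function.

S = Y − C = Y − (132 + 0.64Y) = -132 + (1 − 0.64)Y

S = -132 + 0.36Y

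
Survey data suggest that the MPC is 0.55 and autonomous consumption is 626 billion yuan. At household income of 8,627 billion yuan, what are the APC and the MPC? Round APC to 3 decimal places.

APC = 0.623; MPC = 0.55

MPC = 0.55 (the slope of the consumption function)
C = 626 + 0.55(8627) = 5370.85, so APC = 5370.85/8627 = 0.623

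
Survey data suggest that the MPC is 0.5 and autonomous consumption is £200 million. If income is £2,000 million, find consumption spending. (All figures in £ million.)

C = 200 + 0.5(2000) = 200 + 1000 = 1200

C = 1200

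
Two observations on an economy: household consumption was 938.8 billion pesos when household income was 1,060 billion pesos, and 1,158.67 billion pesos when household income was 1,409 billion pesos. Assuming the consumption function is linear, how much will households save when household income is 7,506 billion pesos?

MPC = (1158.67 − 938.8)/(1409 − 1060) = 219.87/349 = 0.63
a = 938.8 − 0.63(1060) = 938.8 − 667.8 = 271
C = 271 + 0.63(7506) = 4999.78
S = 7506 − 4999.78 = 2506.22

S = 2506.22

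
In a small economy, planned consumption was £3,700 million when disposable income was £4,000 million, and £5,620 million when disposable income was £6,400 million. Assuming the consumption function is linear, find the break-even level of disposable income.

Y = 2500

MPC = (5620 − 3700)/(6400 − 4000) = 1920/2400 = 0.8
a = 3700 − 0.8(4000) = 3700 − 3200 = 500
Break-even: Y = a/(1−MPC) = 500/0.2 = 2500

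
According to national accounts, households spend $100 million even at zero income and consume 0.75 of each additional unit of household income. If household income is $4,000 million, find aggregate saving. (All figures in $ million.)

S = 900

C = 100 + 0.75(4000) = 100 + 3000 = 3100
S = Y − C = 4000 − 3100 = 900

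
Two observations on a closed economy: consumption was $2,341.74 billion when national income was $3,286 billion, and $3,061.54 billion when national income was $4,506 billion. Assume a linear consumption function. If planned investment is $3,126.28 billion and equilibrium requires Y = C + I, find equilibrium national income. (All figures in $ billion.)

MPC = (3061.54 − 2341.74)/(4506 − 3286) = 719.8/1220 = 0.59
a = 2341.74 − 0.59(3286) = 403
Equilibrium: Y = 403 + 0.59Y + 3126.28
0.41Y = 3529.28, so Y = 3529.28/0.41 = 8608

Y = 8608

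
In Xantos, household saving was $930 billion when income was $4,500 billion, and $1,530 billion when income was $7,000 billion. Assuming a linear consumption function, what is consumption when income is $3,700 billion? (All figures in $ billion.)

MPS = ΔS/ΔY = (1530 − 930)/(7000 − 4500) = 600/2500 = 0.24
MPC = 1 − MPS = 0.76
Autonomous saving = 930 − 0.24(4500) = -150, so a = 150
C = 150 + 0.76(3700) = 150 + 2812 = 2962

C = 2962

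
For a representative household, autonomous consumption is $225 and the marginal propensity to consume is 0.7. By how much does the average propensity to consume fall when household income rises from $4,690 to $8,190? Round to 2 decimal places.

At Y = 4690: C = 225 + 0.7(4690) = 3508, APC = 3508/4690 = 0.748
At Y = 8190: C = 5958, APC = 5958/8190 = 0.727
Fall in APC = 0.748 − 0.727 = 0.021 ≈ 0.02

ΔAPC = 0.02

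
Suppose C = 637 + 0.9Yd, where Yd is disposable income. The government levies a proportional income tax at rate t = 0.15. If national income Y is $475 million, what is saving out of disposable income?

S = -596.625

Yd = (1 − 0.15)(475) = 0.85(475) = 403.75
C = 637 + 0.9(403.75) = 637 + 363.375 = 1000.375
S = Yd − C = 403.75 − 1000.375 = -596.625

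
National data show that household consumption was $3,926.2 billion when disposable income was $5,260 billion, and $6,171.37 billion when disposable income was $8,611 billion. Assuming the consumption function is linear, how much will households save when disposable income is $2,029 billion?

S = 267.57

MPC = (6171.37 − 3926.2)/(8611 − 5260) = 2245.17/3351 = 0.67
a = 3926.2 − 0.67(5260) = 3926.2 − 3524.2 = 402
C = 402 + 0.67(2029) = 1761.43
S = 2029 − 1761.43 = 267.57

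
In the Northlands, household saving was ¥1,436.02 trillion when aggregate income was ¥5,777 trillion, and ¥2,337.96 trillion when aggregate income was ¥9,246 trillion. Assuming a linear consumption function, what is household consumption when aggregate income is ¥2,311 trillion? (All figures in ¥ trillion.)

C = 1776.14

MPS = ΔS/ΔY = (2337.96 − 1436.02)/(9246 − 5777) = 901.94/3469 = 0.26
MPC = 1 − MPS = 0.74
Autonomous saving = 1436.02 − 0.26(5777) = -66, so a = 66
C = 66 + 0.74(2311) = 66 + 1710.14 = 1776.14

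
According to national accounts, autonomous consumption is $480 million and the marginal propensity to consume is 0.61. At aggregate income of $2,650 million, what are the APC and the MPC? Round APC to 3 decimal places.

MPC = 0.61 (the slope of the consumption function)
C = 480 + 0.61(2650) = 2096.5, so APC = 2096.5/2650 = 0.791

APC = 0.791; MPC = 0.61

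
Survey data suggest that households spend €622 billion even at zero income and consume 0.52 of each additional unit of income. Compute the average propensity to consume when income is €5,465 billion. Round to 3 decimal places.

APC = 0.634

C = 622 + 0.52(5465) = 3463.8
APC = C/Y = 3463.8/5465 = 0.634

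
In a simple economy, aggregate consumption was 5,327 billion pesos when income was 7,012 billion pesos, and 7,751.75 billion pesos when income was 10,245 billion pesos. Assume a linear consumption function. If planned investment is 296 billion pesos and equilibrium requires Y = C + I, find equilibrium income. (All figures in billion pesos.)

Y = 1456

MPC = (7751.75 − 5327)/(10245 − 7012) = 2424.75/3233 = 0.75
a = 5327 − 0.75(7012) = 68
Equilibrium: Y = 68 + 0.75Y + 296
0.25Y = 364, so Y = 364/0.25 = 1456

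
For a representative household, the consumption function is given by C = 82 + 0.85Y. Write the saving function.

S = Y − C = Y − (82 + 0.85Y) = -82 + (1 − 0.85)Y

S = -82 + 0.15Y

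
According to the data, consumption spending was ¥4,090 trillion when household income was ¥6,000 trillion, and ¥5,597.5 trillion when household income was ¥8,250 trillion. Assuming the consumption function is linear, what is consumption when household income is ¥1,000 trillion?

C = 740

MPC = (5597.5 − 4090)/(8250 − 6000) = 1507.5/2250 = 0.67
a = 4090 − 0.67(6000) = 4090 − 4020 = 70
C = 70 + 0.67(1000) = 70 + 670 = 740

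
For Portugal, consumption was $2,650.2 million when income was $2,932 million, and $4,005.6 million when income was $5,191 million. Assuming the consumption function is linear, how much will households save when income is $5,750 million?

S = 1409

MPC = (4005.6 − 2650.2)/(5191 − 2932) = 1355.4/2259 = 0.6
a = 2650.2 − 0.6(2932) = 2650.2 − 1759.2 = 891
C = 891 + 0.6(5750) = 4341
S = 5750 − 4341 = 1409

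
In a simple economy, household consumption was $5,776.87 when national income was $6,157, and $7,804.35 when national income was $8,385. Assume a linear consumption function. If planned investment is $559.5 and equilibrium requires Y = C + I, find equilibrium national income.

MPC = (7804.35 − 5776.87)/(8385 − 6157) = 2027.48/2228 = 0.91
a = 5776.87 − 0.91(6157) = 174
Equilibrium: Y = 174 + 0.91Y + 559.5
0.09Y = 733.5, so Y = 733.5/0.09 = 8150

Y = 8150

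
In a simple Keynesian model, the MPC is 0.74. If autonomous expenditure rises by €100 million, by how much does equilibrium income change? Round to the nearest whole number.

The multiplier is 1/(1 − MPC) = 1/0.26.
ΔY = 100/0.26 = 384.62 ≈ 385

ΔY ≈ 385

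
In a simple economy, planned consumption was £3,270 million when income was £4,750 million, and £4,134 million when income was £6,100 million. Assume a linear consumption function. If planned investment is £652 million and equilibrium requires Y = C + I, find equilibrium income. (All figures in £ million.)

Y = 2450

MPC = (4134 − 3270)/(6100 − 4750) = 864/1350 = 0.64
a = 3270 − 0.64(4750) = 230
Equilibrium: Y = 230 + 0.64Y + 652
0.36Y = 882, so Y = 882/0.36 = 2450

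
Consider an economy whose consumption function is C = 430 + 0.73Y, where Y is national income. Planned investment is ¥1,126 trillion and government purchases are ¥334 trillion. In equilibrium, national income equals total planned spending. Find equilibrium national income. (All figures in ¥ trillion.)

Y = C + I + G = 430 + 0.73Y + 1126 + 334
Y − 0.73Y = 1890
0.27Y = 1890, so Y = 1890/0.27 = 7000

Y = 7000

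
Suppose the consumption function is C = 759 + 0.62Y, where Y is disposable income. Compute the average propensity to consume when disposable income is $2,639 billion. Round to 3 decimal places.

C = 759 + 0.62(2639) = 2395.18
APC = C/Y = 2395.18/2639 = 0.908

APC = 0.908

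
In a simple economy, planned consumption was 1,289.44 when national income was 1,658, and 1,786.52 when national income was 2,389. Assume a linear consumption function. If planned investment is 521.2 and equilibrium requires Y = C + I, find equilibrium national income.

MPC = (1786.52 − 1289.44)/(2389 − 1658) = 497.08/731 = 0.68
a = 1289.44 − 0.68(1658) = 162
Equilibrium: Y = 162 + 0.68Y + 521.2
0.32Y = 683.2, so Y = 683.2/0.32 = 2135

Y = 2135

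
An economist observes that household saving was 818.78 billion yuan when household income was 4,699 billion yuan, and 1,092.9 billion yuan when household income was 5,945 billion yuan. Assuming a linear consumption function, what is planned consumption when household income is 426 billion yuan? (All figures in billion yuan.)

C = 547.28

MPS = ΔS/ΔY = (1092.9 − 818.78)/(5945 − 4699) = 274.12/1246 = 0.22
MPC = 1 − MPS = 0.78
Autonomous saving = 818.78 − 0.22(4699) = -215, so a = 215
C = 215 + 0.78(426) = 215 + 332.28 = 547.28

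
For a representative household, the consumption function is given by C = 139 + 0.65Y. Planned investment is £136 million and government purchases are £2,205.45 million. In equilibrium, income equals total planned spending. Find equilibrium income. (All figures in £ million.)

Y = 7087

Y = C + I + G = 139 + 0.65Y + 136 + 2205.45
Y − 0.65Y = 2480.45
0.35Y = 2480.45, so Y = 2480.45/0.35 = 7087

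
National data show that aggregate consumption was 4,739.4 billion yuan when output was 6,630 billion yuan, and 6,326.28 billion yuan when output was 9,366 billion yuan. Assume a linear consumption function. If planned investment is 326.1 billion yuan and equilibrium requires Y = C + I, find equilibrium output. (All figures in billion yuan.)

MPC = (6326.28 − 4739.4)/(9366 − 6630) = 1586.88/2736 = 0.58
a = 4739.4 − 0.58(6630) = 894
Equilibrium: Y = 894 + 0.58Y + 326.1
0.42Y = 1220.1, so Y = 1220.1/0.42 = 2905

Y = 2905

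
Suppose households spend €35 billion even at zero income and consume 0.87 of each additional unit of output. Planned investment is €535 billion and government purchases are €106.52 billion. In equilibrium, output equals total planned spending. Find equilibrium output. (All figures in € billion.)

Y = C + I + G = 35 + 0.87Y + 535 + 106.52
Y − 0.87Y = 676.52
0.13Y = 676.52, so Y = 676.52/0.13 = 5204

Y = 5204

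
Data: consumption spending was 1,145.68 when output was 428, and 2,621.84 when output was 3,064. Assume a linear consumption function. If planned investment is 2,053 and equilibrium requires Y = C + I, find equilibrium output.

MPC = (2621.84 − 1145.68)/(3064 − 428) = 1476.16/2636 = 0.56
a = 1145.68 − 0.56(428) = 906
Equilibrium: Y = 906 + 0.56Y + 2053
0.44Y = 2959, so Y = 2959/0.44 = 6725

Y = 6725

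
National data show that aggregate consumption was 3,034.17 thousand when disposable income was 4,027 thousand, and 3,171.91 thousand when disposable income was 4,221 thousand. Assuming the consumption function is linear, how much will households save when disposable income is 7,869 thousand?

MPC = (3171.91 − 3034.17)/(4221 − 4027) = 137.74/194 = 0.71
a = 3034.17 − 0.71(4027) = 3034.17 − 2859.17 = 175
C = 175 + 0.71(7869) = 5761.99
S = 7869 − 5761.99 = 2107.01

S = 2107.01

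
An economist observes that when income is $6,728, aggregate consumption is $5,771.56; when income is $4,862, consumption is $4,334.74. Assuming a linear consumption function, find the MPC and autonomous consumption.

MPC = 0.77; a = 591

MPC = ΔC/ΔY = (5771.56 − 4334.74)/(6728 − 4862) = 1436.82/1866 = 0.77
a = C − MPC·Y = 4334.74 − 0.77(4862) = 4334.74 − 3743.74 = 591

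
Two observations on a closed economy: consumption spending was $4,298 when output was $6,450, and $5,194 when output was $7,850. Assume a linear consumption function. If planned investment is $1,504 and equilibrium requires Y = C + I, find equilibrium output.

MPC = (5194 − 4298)/(7850 − 6450) = 896/1400 = 0.64
a = 4298 − 0.64(6450) = 170
Equilibrium: Y = 170 + 0.64Y + 1504
0.36Y = 1674, so Y = 1674/0.36 = 4650

Y = 4650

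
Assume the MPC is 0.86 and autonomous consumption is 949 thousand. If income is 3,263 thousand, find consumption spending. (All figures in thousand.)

C = 3755.18

C = 949 + 0.86(3263) = 949 + 2806.18 = 3755.18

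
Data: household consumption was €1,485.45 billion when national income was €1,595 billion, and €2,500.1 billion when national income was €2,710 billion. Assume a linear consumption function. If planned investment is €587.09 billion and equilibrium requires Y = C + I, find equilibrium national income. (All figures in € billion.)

Y = 6901

MPC = (2500.1 − 1485.45)/(2710 − 1595) = 1014.65/1115 = 0.91
a = 1485.45 − 0.91(1595) = 34
Equilibrium: Y = 34 + 0.91Y + 587.09
0.09Y = 621.09, so Y = 621.09/0.09 = 6901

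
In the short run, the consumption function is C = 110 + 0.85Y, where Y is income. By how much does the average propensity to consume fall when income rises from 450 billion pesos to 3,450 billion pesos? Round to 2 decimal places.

ΔAPC = 0.21

At Y = 450: C = 110 + 0.85(450) = 492.5, APC = 492.5/450 = 1.094
At Y = 3450: C = 3042.5, APC = 3042.5/3450 = 0.882
Fall in APC = 1.094 − 0.882 = 0.212 ≈ 0.21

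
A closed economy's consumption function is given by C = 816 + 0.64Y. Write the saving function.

S = Y − C = Y − (816 + 0.64Y) = -816 + (1 − 0.64)Y

S = -816 + 0.36Y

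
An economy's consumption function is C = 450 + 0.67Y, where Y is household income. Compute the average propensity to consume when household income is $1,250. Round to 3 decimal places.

APC = 1.030

C = 450 + 0.67(1250) = 1287.5
APC = C/Y = 1287.5/1250 = 1.030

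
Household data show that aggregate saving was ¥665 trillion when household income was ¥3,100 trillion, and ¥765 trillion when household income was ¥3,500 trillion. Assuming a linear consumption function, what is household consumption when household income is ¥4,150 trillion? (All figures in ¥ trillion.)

MPS = ΔS/ΔY = (765 − 665)/(3500 − 3100) = 100/400 = 0.25
MPC = 1 − MPS = 0.75
Autonomous saving = 665 − 0.25(3100) = -110, so a = 110
C = 110 + 0.75(4150) = 110 + 3112.5 = 3222.5

C = 3222.5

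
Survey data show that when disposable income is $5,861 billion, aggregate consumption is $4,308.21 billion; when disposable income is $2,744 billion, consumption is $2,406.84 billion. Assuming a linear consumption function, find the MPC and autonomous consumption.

MPC = ΔC/ΔY = (4308.21 − 2406.84)/(5861 − 2744) = 1901.37/3117 = 0.61
a = C − MPC·Y = 2406.84 − 0.61(2744) = 2406.84 − 1673.84 = 733

MPC = 0.61; a = 733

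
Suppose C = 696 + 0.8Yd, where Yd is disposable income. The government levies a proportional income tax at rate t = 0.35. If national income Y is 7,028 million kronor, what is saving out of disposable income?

Yd = (1 − 0.35)(7028) = 0.65(7028) = 4568.2
C = 696 + 0.8(4568.2) = 696 + 3654.56 = 4350.56
S = Yd − C = 4568.2 − 4350.56 = 217.64

S = 217.64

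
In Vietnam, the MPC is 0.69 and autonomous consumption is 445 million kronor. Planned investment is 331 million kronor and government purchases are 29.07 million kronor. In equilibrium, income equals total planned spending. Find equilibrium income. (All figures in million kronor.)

Y = C + I + G = 445 + 0.69Y + 331 + 29.07
Y − 0.69Y = 805.07
0.31Y = 805.07, so Y = 805.07/0.31 = 2597

Y = 2597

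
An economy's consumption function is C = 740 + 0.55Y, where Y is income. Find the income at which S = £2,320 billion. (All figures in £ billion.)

S = Y − C = -740 + 0.45Y
-740 + 0.45Y = 2320, so 0.45Y = 3060 and Y = 6800

Y = 6800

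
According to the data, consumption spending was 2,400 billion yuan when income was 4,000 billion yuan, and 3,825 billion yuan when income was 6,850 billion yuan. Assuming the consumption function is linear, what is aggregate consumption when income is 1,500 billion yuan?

C = 1150

MPC = (3825 − 2400)/(6850 − 4000) = 1425/2850 = 0.5
a = 2400 − 0.5(4000) = 2400 − 2000 = 400
C = 400 + 0.5(1500) = 400 + 750 = 1150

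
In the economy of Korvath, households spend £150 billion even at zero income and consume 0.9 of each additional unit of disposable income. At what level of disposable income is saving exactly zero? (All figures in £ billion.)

Y = 1500

At break-even, C = Y: 150 + 0.9Y = Y
0.1Y = 150, so Y = 150/0.1 = 1500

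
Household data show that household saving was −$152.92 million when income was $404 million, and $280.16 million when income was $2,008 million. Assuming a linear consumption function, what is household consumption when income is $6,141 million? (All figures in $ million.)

C = 4744.93

MPS = ΔS/ΔY = (280.16 − (-152.92))/(2008 − 404) = 433.08/1604 = 0.27
MPC = 1 − MPS = 0.73
Autonomous saving = -152.92 − 0.27(404) = -262, so a = 262
C = 262 + 0.73(6141) = 262 + 4482.93 = 4744.93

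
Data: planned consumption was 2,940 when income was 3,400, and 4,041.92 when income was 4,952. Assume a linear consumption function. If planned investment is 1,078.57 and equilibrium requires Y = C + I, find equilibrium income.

Y = 5533

MPC = (4041.92 − 2940)/(4952 − 3400) = 1101.92/1552 = 0.71
a = 2940 − 0.71(3400) = 526
Equilibrium: Y = 526 + 0.71Y + 1078.57
0.29Y = 1604.57, so Y = 1604.57/0.29 = 5533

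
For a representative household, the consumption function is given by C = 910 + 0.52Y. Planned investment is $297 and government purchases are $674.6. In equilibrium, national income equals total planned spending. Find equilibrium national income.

Y = C + I + G = 910 + 0.52Y + 297 + 674.6
Y − 0.52Y = 1881.6
0.48Y = 1881.6, so Y = 1881.6/0.48 = 3920

Y = 3920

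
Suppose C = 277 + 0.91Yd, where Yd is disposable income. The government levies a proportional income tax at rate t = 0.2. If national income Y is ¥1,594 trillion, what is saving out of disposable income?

S = -162.232

Yd = (1 − 0.2)(1594) = 0.8(1594) = 1275.2
C = 277 + 0.91(1275.2) = 277 + 1160.432 = 1437.432
S = Yd − C = 1275.2 − 1437.432 = -162.232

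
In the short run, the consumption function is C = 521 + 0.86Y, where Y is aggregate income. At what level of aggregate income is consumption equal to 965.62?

Y = 517

521 + 0.86Y = 965.62
0.86Y = 444.62, so Y = 444.62/0.86 = 517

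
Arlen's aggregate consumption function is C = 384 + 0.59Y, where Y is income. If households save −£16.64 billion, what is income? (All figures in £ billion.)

Y = 896

S = Y − C = -384 + 0.41Y
-384 + 0.41Y = -16.64, so 0.41Y = 367.36 and Y = 896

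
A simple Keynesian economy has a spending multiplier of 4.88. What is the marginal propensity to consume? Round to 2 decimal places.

MPC = 0.80

k = 1/(1 − MPC), so 1 − MPC = 1/k = 1/4.88 = 0.2049
MPC = 1 − 0.2049 = 0.80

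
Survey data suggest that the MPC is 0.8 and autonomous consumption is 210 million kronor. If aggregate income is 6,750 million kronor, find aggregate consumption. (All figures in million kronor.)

C = 210 + 0.8(6750) = 210 + 5400 = 5610

C = 5610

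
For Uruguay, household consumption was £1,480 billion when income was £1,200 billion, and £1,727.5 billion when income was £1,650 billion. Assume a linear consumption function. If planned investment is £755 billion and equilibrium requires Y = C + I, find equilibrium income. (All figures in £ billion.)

Y = 3500

MPC = (1727.5 − 1480)/(1650 − 1200) = 247.5/450 = 0.55
a = 1480 − 0.55(1200) = 820
Equilibrium: Y = 820 + 0.55Y + 755
0.45Y = 1575, so Y = 1575/0.45 = 3500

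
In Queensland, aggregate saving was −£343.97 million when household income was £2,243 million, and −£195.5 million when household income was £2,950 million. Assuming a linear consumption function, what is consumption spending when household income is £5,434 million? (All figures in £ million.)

C = 5107.86

MPS = ΔS/ΔY = (-195.5 − (-343.97))/(2950 − 2243) = 148.47/707 = 0.21
MPC = 1 − MPS = 0.79
Autonomous saving = -343.97 − 0.21(2243) = -815, so a = 815
C = 815 + 0.79(5434) = 815 + 4292.86 = 5107.86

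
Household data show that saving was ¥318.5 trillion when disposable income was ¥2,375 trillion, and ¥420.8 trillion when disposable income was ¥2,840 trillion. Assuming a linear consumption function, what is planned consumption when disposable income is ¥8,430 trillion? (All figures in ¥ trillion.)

C = 6779.4

MPS = ΔS/ΔY = (420.8 − 318.5)/(2840 − 2375) = 102.3/465 = 0.22
MPC = 1 − MPS = 0.78
Autonomous saving = 318.5 − 0.22(2375) = -204, so a = 204
C = 204 + 0.78(8430) = 204 + 6575.4 = 6779.4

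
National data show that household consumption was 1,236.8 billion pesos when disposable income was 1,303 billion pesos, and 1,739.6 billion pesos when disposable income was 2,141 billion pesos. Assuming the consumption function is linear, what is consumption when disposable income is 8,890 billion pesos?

MPC = (1739.6 − 1236.8)/(2141 − 1303) = 502.8/838 = 0.6
a = 1236.8 − 0.6(1303) = 1236.8 − 781.8 = 455
C = 455 + 0.6(8890) = 455 + 5334 = 5789

C = 5789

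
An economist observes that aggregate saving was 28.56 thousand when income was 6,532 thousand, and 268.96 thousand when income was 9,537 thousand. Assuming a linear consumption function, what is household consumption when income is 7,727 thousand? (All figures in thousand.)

C = 7602.84

MPS = ΔS/ΔY = (268.96 − 28.56)/(9537 − 6532) = 240.4/3005 = 0.08
MPC = 1 − MPS = 0.92
Autonomous saving = 28.56 − 0.08(6532) = -494, so a = 494
C = 494 + 0.92(7727) = 494 + 7108.84 = 7602.84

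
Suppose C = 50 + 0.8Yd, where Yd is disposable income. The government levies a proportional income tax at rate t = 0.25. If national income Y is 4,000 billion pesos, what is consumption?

C = 2450

Yd = (1 − 0.25)(4000) = 0.75(4000) = 3000
C = 50 + 0.8(3000) = 50 + 2400 = 2450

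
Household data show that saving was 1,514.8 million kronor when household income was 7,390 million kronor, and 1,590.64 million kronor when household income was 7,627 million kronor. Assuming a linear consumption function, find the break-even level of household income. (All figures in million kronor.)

MPS = ΔS/ΔY = (1590.64 − 1514.8)/(7627 − 7390) = 75.84/237 = 0.32
MPC = 1 − MPS = 0.68
From S(7390) = 1514.8: −a + 0.32(7390) = 1514.8, so a = 2364.8 − 1514.8 = 850
Break-even (S = 0): Y = a/MPS = 850/0.32 = 2656.25

Y = 2656.25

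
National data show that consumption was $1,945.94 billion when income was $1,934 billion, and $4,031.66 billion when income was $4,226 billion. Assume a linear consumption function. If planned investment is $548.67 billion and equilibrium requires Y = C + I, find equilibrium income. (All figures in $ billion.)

MPC = (4031.66 − 1945.94)/(4226 − 1934) = 2085.72/2292 = 0.91
a = 1945.94 − 0.91(1934) = 186
Equilibrium: Y = 186 + 0.91Y + 548.67
0.09Y = 734.67, so Y = 734.67/0.09 = 8163

Y = 8163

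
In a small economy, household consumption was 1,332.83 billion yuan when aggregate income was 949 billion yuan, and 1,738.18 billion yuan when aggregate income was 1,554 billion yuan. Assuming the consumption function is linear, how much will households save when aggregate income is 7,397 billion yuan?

MPC = (1738.18 − 1332.83)/(1554 − 949) = 405.35/605 = 0.67
a = 1332.83 − 0.67(949) = 1332.83 − 635.83 = 697
C = 697 + 0.67(7397) = 5652.99
S = 7397 − 5652.99 = 1744.01

S = 1744.01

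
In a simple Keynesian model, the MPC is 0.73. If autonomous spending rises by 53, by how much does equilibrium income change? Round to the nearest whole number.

ΔY ≈ 196

The multiplier is 1/(1 − MPC) = 1/0.27.
ΔY = 53/0.27 = 196.30 ≈ 196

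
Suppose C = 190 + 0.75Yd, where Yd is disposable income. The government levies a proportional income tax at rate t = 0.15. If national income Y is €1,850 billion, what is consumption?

Yd = (1 − 0.15)(1850) = 0.85(1850) = 1572.5
C = 190 + 0.75(1572.5) = 190 + 1179.375 = 1369.375

C = 1369.375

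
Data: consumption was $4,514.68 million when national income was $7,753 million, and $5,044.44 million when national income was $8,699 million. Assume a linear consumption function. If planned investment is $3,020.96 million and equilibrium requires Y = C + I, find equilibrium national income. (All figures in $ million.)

MPC = (5044.44 − 4514.68)/(8699 − 7753) = 529.76/946 = 0.56
a = 4514.68 − 0.56(7753) = 173
Equilibrium: Y = 173 + 0.56Y + 3020.96
0.44Y = 3193.96, so Y = 3193.96/0.44 = 7259

Y = 7259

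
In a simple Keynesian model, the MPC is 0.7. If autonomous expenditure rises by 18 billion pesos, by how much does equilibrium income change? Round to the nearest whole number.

ΔY ≈ 60

The multiplier is 1/(1 − MPC) = 1/0.3.
ΔY = 18/0.3 = 60.00 ≈ 60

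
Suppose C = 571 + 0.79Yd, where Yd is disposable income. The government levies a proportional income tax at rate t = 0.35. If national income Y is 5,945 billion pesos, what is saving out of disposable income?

S = 240.4925

Yd = (1 − 0.35)(5945) = 0.65(5945) = 3864.25
C = 571 + 0.79(3864.25) = 571 + 3052.7575 = 3623.7575
S = Yd − C = 3864.25 − 3623.7575 = 240.4925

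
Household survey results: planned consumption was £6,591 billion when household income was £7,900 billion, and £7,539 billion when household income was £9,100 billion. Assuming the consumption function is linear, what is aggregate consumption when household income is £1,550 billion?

C = 1574.5

MPC = (7539 − 6591)/(9100 − 7900) = 948/1200 = 0.79
a = 6591 − 0.79(7900) = 6591 − 6241 = 350
C = 350 + 0.79(1550) = 350 + 1224.5 = 1574.5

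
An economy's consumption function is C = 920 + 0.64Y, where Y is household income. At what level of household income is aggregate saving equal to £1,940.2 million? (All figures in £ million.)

Y = 7945

S = Y − C = -920 + 0.36Y
-920 + 0.36Y = 1940.2, so 0.36Y = 2860.2 and Y = 7945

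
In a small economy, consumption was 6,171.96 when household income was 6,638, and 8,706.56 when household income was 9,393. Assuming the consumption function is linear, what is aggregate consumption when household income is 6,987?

MPC = (8706.56 − 6171.96)/(9393 − 6638) = 2534.6/2755 = 0.92
a = 6171.96 − 0.92(6638) = 6171.96 − 6106.96 = 65
C = 65 + 0.92(6987) = 65 + 6428.04 = 6493.04

C = 6493.04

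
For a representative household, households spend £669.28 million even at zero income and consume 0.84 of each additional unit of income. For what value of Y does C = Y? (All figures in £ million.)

At break-even, C = Y: 669.28 + 0.84Y = Y
0.16Y = 669.28, so Y = 669.28/0.16 = 4183

Y = 4183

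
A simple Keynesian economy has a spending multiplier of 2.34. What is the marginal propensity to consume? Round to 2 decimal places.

MPC = 0.57

k = 1/(1 − MPC), so 1 − MPC = 1/k = 1/2.34 = 0.4274
MPC = 1 − 0.4274 = 0.57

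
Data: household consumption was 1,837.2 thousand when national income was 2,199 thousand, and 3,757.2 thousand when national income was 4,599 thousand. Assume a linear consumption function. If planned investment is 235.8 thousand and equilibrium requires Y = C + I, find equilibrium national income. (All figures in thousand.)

MPC = (3757.2 − 1837.2)/(4599 − 2199) = 1920/2400 = 0.8
a = 1837.2 − 0.8(2199) = 78
Equilibrium: Y = 78 + 0.8Y + 235.8
0.2Y = 313.8, so Y = 313.8/0.2 = 1569

Y = 1569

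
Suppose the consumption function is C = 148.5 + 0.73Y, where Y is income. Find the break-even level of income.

Y = 550

At break-even, C = Y: 148.5 + 0.73Y = Y
0.27Y = 148.5, so Y = 148.5/0.27 = 550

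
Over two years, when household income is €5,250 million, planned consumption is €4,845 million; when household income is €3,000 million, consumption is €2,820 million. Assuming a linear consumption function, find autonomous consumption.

a = 120

MPC = ΔC/ΔY = (4845 − 2820)/(5250 − 3000) = 2025/2250 = 0.9
a = C − MPC·Y = 2820 − 0.9(3000) = 2820 − 2700 = 120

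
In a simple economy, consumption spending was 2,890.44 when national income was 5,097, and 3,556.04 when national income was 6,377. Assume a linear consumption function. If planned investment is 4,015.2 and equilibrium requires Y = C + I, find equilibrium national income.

Y = 8865

MPC = (3556.04 − 2890.44)/(6377 − 5097) = 665.6/1280 = 0.52
a = 2890.44 − 0.52(5097) = 240
Equilibrium: Y = 240 + 0.52Y + 4015.2
0.48Y = 4255.2, so Y = 4255.2/0.48 = 8865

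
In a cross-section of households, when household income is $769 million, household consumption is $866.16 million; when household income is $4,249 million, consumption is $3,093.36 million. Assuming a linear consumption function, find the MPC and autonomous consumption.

MPC = 0.64; a = 374

MPC = ΔC/ΔY = (3093.36 − 866.16)/(4249 − 769) = 2227.2/3480 = 0.64
a = C − MPC·Y = 866.16 − 0.64(769) = 866.16 − 492.16 = 374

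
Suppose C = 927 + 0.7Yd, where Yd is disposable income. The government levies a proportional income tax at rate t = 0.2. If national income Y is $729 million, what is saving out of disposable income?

Yd = (1 − 0.2)(729) = 0.8(729) = 583.2
C = 927 + 0.7(583.2) = 927 + 408.24 = 1335.24
S = Yd − C = 583.2 − 1335.24 = -752.04

S = -752.04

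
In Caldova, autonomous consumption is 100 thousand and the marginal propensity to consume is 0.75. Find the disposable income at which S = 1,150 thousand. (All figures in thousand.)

Y = 5000

S = Y − C = -100 + 0.25Y
-100 + 0.25Y = 1150, so 0.25Y = 1250 and Y = 5000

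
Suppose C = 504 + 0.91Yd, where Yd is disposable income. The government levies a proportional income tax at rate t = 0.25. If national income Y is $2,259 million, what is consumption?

Yd = (1 − 0.25)(2259) = 0.75(2259) = 1694.25
C = 504 + 0.91(1694.25) = 504 + 1541.7675 = 2045.7675

C = 2045.7675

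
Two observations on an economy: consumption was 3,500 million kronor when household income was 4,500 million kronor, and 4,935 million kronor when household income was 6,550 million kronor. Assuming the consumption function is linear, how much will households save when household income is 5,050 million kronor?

MPC = (4935 − 3500)/(6550 − 4500) = 1435/2050 = 0.7
a = 3500 − 0.7(4500) = 3500 − 3150 = 350
C = 350 + 0.7(5050) = 3885
S = 5050 − 3885 = 1165

S = 1165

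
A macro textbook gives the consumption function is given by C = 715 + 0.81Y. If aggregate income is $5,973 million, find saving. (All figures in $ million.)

C = 715 + 0.81(5973) = 715 + 4838.13 = 5553.13
S = Y − C = 5973 − 5553.13 = 419.87

S = 419.87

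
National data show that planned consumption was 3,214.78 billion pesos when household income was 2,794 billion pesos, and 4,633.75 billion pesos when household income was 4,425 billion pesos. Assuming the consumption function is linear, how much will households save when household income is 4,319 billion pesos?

S = -222.53

MPC = (4633.75 − 3214.78)/(4425 − 2794) = 1418.97/1631 = 0.87
a = 3214.78 − 0.87(2794) = 3214.78 − 2430.78 = 784
C = 784 + 0.87(4319) = 4541.53
S = 4319 − 4541.53 = -222.53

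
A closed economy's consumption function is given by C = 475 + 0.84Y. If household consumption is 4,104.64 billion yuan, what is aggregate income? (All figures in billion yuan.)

Y = 4321

475 + 0.84Y = 4104.64
0.84Y = 3629.64, so Y = 3629.64/0.84 = 4321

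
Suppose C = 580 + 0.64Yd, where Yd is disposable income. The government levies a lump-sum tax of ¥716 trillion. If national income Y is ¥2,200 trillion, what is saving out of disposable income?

Yd = Y − T = 2200 − 716 = 1484
C = 580 + 0.64(1484) = 580 + 949.76 = 1529.76
S = Yd − C = 1484 − 1529.76 = -45.76

S = -45.76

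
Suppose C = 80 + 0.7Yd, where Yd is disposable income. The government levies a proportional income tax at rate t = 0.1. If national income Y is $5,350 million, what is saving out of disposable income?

S = 1364.5

Yd = (1 − 0.1)(5350) = 0.9(5350) = 4815
C = 80 + 0.7(4815) = 80 + 3370.5 = 3450.5
S = Yd − C = 4815 − 3450.5 = 1364.5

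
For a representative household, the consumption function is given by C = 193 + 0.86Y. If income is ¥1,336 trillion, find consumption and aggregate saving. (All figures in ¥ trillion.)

C = 1341.96; S = -5.96

C = 193 + 0.86(1336) = 193 + 1148.96 = 1341.96
S = Y − C = 1336 − 1341.96 = -5.96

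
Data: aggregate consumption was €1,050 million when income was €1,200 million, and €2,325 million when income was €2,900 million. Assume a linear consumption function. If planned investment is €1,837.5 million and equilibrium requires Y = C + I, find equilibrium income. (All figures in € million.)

Y = 7950

MPC = (2325 − 1050)/(2900 − 1200) = 1275/1700 = 0.75
a = 1050 − 0.75(1200) = 150
Equilibrium: Y = 150 + 0.75Y + 1837.5
0.25Y = 1987.5, so Y = 1987.5/0.25 = 7950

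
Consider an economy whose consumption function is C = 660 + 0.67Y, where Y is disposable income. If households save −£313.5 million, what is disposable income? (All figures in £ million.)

S = Y − C = -660 + 0.33Y
-660 + 0.33Y = -313.5, so 0.33Y = 346.5 and Y = 1050

Y = 1050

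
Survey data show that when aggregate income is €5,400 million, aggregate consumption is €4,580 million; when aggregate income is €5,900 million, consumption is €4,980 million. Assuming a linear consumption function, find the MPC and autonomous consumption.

MPC = ΔC/ΔY = (4980 − 4580)/(5900 − 5400) = 400/500 = 0.8
a = C − MPC·Y = 4580 − 0.8(5400) = 4580 − 4320 = 260

MPC = 0.8; a = 260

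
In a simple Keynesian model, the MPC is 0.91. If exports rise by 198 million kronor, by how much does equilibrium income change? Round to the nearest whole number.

ΔY ≈ 2200

The multiplier is 1/(1 − MPC) = 1/0.09.
ΔY = 198/0.09 = 2200.00 ≈ 2200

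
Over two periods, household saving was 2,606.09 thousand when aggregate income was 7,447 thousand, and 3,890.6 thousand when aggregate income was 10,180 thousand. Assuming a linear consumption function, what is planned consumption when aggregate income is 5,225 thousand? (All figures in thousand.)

C = 3663.25

MPS = ΔS/ΔY = (3890.6 − 2606.09)/(10180 − 7447) = 1284.51/2733 = 0.47
MPC = 1 − MPS = 0.53
Autonomous saving = 2606.09 − 0.47(7447) = -894, so a = 894
C = 894 + 0.53(5225) = 894 + 2769.25 = 3663.25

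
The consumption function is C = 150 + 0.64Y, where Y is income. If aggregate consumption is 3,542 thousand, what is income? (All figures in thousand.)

150 + 0.64Y = 3542
0.64Y = 3392, so Y = 3392/0.64 = 5300

Y = 5300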